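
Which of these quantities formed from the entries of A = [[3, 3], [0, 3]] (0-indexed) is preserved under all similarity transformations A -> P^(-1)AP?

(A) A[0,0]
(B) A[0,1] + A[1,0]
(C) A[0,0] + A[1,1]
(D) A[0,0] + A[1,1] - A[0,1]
C

A[0,0] + A[1,1] is the trace of A. By the cyclic property of the trace, tr(P^(-1)AP) = tr(APP^(-1)) = tr(A), so it is the same for every matrix similar to A.

The other combinations are not similarity invariants. For example, take P = [[1, 1], [1, 2]] (det P = 1), so P^(-1) = [[2, -1], [-1, 1]] and
B = P^(-1)AP = [[9, 12], [-3, -3]].
Evaluating each option on A and on B:
(A) A[0,0]: 3 for A, 9 for B -> changes
(B) A[0,1] + A[1,0]: 3 for A, 9 for B -> changes
(C) A[0,0] + A[1,1]: 6 for A, 6 for B -> unchanged
(D) A[0,0] + A[1,1] - A[0,1]: 3 for A, -6 for B -> changes

Only (C) A[0,0] + A[1,1] = 6 survives (and it does so for every P, not just this one), so it is the invariant.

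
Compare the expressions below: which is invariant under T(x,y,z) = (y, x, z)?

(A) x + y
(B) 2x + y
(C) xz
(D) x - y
A

Apply T(x,y,z) = (y, x, z) to each option, i.e. replace (x, y, z) by the transformed coordinates.
Substitute the transformed coordinates into each option and compare with the original:
(A) x + y  ->  (y) + (x) = x + y   [equals x + y: invariant]
(B) 2x + y  ->  2(y) + (x) = x + 2y   [differs from 2x + y: not invariant]
(C) xz  ->  (y)(z) = yz   [differs from xz: not invariant]
(D) x - y  ->  (y) - (x) = -x + y   [differs from x - y: not invariant]

Only option (A), x + y, is unchanged by the transformation.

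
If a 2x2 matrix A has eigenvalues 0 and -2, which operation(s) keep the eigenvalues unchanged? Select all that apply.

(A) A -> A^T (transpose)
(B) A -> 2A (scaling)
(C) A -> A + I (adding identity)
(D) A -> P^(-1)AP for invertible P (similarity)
A and D

Eigenvalues are preserved by:
1. Similarity transformations: A -> P^(-1)AP (same characteristic polynomial)
2. Transpose: A^T has the same eigenvalues as A

Eigenvalues are NOT preserved by:
- Adding identity: eigenvalues become 0+1, -2+1
- Scaling: eigenvalues become 0, -4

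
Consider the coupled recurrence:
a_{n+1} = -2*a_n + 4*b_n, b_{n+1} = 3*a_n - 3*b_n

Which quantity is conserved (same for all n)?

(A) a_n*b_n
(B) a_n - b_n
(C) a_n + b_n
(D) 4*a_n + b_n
C

Replace a_n by a_{n+1} = -2*a_n + 4*b_n and b_n by b_{n+1} = 3*a_n - 3*b_n in each option and simplify:
(A) a_n*b_n  ->  (-2*a_n + 4*b_n)*(3*a_n - 3*b_n) = -6*a_n^2 + 18*a_n*b_n - 12*b_n^2   [not conserved]
(B) a_n - b_n  ->  (-2*a_n + 4*b_n) - (3*a_n - 3*b_n) = -5*a_n + 7*b_n   [not conserved]
(C) a_n + b_n  ->  (-2*a_n + 4*b_n) + (3*a_n - 3*b_n) = a_n + b_n   [conserved]
(D) 4*a_n + b_n  ->  4*(-2*a_n + 4*b_n) + (3*a_n - 3*b_n) = -5*a_n + 13*b_n   [not conserved]

Only (C) a_n + b_n returns to itself after one step, so it is the conserved quantity.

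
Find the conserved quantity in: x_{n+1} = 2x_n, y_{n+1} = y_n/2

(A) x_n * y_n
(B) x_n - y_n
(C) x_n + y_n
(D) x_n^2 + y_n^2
A

For the recurrence x_{n+1} = 2x_n, y_{n+1} = y_n/2:

x_{n+1} * y_{n+1} = (2x_n) * (y_n/2) = x_n * y_n
The product is conserved.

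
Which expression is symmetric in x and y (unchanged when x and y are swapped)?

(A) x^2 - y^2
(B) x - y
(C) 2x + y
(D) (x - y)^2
D

A symmetric expression is unchanged when the variables are permuted; here the transformation to test is the swap (x, y) -> (y, x).
Substitute the transformed coordinates into each option and compare with the original:
(A) x^2 - y^2  ->  (y)^2 - (x)^2 = -x^2 + y^2   [differs from x^2 - y^2: not invariant]
(B) x - y  ->  (y) - (x) = -x + y   [differs from x - y: not invariant]
(C) 2x + y  ->  2(y) + (x) = x + 2y   [differs from 2x + y: not invariant]
(D) (x - y)^2  ->  ((y) - (x))^2 = x^2 - 2xy + y^2   [equals (x - y)^2: invariant]

Only option (D), (x - y)^2, is unchanged by the transformation.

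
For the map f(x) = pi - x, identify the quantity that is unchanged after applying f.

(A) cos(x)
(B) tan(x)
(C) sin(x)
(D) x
C

For f(x) = pi - x:
sin(pi - x) = sin(x), so sine is invariant under this transformation.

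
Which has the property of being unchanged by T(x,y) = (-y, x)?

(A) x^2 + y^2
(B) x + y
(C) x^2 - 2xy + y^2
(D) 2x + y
A

An expression E(x,y) is invariant under T if E(T(x,y)) = E(x,y). Here T(x,y) = (-y, x).
Substitute the transformed coordinates into each option and compare with the original:
(A) x^2 + y^2  ->  (-y)^2 + (x)^2 = x^2 + y^2   [equals x^2 + y^2: invariant]
(B) x + y  ->  (-y) + (x) = x - y   [differs from x + y: not invariant]
(C) x^2 - 2xy + y^2  ->  (-y)^2 - 2(-y)(x) + (x)^2 = x^2 + 2xy + y^2   [differs from x^2 - 2xy + y^2: not invariant]
(D) 2x + y  ->  2(-y) + (x) = x - 2y   [differs from 2x + y: not invariant]

Only option (A), x^2 + y^2, is unchanged by the transformation.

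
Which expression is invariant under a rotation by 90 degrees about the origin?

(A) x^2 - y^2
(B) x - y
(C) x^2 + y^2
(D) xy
C

A rotation by 90 degrees sends (x, y) to (-y, x).
Substitute the transformed coordinates into each option and compare with the original:
(A) x^2 - y^2  ->  (-y)^2 - (x)^2 = -x^2 + y^2   [differs from x^2 - y^2: not invariant]
(B) x - y  ->  (-y) - (x) = -x - y   [differs from x - y: not invariant]
(C) x^2 + y^2  ->  (-y)^2 + (x)^2 = x^2 + y^2   [equals x^2 + y^2: invariant]
(D) xy  ->  (-y)(x) = -xy   [differs from xy: not invariant]

Only option (C), x^2 + y^2, is unchanged by the transformation.
Geometrically, x^2 + y^2 is the squared distance from the origin, which every rotation about the origin preserves.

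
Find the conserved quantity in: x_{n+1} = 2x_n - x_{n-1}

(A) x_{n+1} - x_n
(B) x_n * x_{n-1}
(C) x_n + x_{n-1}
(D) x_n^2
A

For the recurrence x_{n+1} = 2x_n - x_{n-1}:

If x_{n+1} = 2x_n - x_{n-1}, then:
x_{n+1} - x_n = x_n - x_{n-1}
The first difference is constant throughout the sequence.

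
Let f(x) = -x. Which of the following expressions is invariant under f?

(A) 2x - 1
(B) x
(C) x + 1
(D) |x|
D

For f(x) = -x:
Applying f replaces x by -x. Since |-x| = |x|, the absolute value is unchanged by f, whereas x -> -x, 2x - 1 -> -2x - 1 and x + 1 -> -x + 1 all change.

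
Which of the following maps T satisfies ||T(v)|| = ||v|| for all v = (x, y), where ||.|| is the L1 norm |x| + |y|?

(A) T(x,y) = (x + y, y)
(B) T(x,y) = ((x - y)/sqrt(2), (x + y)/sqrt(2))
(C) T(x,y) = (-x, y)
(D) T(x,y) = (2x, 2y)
C

A transformation preserves a norm if ||T(v)|| = ||v|| for every v; a single vector where the norm changes rules an option out.

(A) T(x,y) = (x + y, y): v = (0, 1) has norm |0| + |1| = 1, but T(v) = (1, 1) has norm 2 -- not preserved.
(B) T(x,y) = ((x - y)/sqrt(2), (x + y)/sqrt(2)): v = (1, 0) has norm |1| + |0| = 1, but T(v) = (sqrt(2)/2, sqrt(2)/2) has norm sqrt(2) -- not preserved.
(C) T(x,y) = (-x, y): preserves the norm -- it only permutes the coordinates and/or flips signs, which leaves |x| + |y| unchanged.
(D) T(x,y) = (2x, 2y): v = (1, 0) has norm |1| + |0| = 1, but T(v) = (2, 0) has norm 2 -- not preserved.

Therefore the answer is (C).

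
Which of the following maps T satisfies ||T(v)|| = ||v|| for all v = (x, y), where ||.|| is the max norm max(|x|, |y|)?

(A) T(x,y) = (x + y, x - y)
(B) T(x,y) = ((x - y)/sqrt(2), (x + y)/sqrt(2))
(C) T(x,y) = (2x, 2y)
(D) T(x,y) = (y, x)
D

A transformation preserves a norm if ||T(v)|| = ||v|| for every v; a single vector where the norm changes rules an option out.

(A) T(x,y) = (x + y, x - y): v = (1, 1) has norm max(|1|, |1|) = 1, but T(v) = (2, 0) has norm 2 -- not preserved.
(B) T(x,y) = ((x - y)/sqrt(2), (x + y)/sqrt(2)): v = (1, 0) has norm max(|1|, |0|) = 1, but T(v) = (sqrt(2)/2, sqrt(2)/2) has norm sqrt(2)/2 -- not preserved.
(C) T(x,y) = (2x, 2y): v = (1, 0) has norm max(|1|, |0|) = 1, but T(v) = (2, 0) has norm 2 -- not preserved.
(D) T(x,y) = (y, x): preserves the norm -- it only permutes the coordinates and/or flips signs, which leaves max(|x|, |y|) unchanged.

Therefore the answer is (D).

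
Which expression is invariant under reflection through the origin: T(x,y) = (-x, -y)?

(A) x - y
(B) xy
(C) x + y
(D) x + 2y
B

The map is reflection through the origin: T(x,y) = (-x, -y).
Substitute the transformed coordinates into each option and compare with the original:
(A) x - y  ->  (-x) - (-y) = -x + y   [differs from x - y: not invariant]
(B) xy  ->  (-x)(-y) = xy   [equals xy: invariant]
(C) x + y  ->  (-x) + (-y) = -x - y   [differs from x + y: not invariant]
(D) x + 2y  ->  (-x) + 2(-y) = -x - 2y   [differs from x + 2y: not invariant]

Only option (B), xy, is unchanged by the transformation.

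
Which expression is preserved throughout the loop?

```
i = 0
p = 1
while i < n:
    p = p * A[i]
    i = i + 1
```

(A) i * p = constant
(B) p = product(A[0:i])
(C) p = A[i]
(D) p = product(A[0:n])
B

A loop invariant must hold before the first iteration and be re-established by every execution of the body.

(B) p = product(A[0:i]): Initially i = 0 and p = 1 = product of the empty slice A[0:0]. If p = product(A[0:i]) holds at the top of an iteration, the body sets p to product(A[0:i]) * A[i] = product(A[0:i+1]) and then i to i+1, so the property is restored. At exit i = n, giving p = product(A[0:n]).

The other options fail:
(A) i * p = constant: initially i * p = 0, but after one iteration it is 1 * A[0], which is nonzero in general.
(C) p = A[i]: after the first iteration p = A[0] but i = 1; in general p is a product of several elements, not a single one.
(D) p = product(A[0:n]): false before the loop (p = 1, not the full product) -- it only becomes true at exit.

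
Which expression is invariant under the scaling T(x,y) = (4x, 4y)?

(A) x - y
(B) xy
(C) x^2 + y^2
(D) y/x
D

Under the uniform scaling T(x,y) = (4x, 4y):
Substitute the transformed coordinates into each option and compare with the original:
(A) x - y  ->  (4x) - (4y) = 4x - 4y   [differs from x - y: not invariant]
(B) xy  ->  (4x)(4y) = 16xy   [differs from xy: not invariant]
(C) x^2 + y^2  ->  (4x)^2 + (4y)^2 = 16x^2 + 16y^2   [differs from x^2 + y^2: not invariant]
(D) y/x  ->  (4y)/(4x) = y/x   [equals y/x: invariant]

Only option (D), y/x, is unchanged by the transformation.
The common factor 4 cancels in a ratio of coordinates, while sums, products and sums of squares pick up factors of 4 or 16.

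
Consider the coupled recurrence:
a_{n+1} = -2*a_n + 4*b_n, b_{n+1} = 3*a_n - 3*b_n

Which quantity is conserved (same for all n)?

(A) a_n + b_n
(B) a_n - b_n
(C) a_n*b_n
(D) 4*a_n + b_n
A

Replace a_n by a_{n+1} = -2*a_n + 4*b_n and b_n by b_{n+1} = 3*a_n - 3*b_n in each option and simplify:
(A) a_n + b_n  ->  (-2*a_n + 4*b_n) + (3*a_n - 3*b_n) = a_n + b_n   [conserved]
(B) a_n - b_n  ->  (-2*a_n + 4*b_n) - (3*a_n - 3*b_n) = -5*a_n + 7*b_n   [not conserved]
(C) a_n*b_n  ->  (-2*a_n + 4*b_n)*(3*a_n - 3*b_n) = -6*a_n^2 + 18*a_n*b_n - 12*b_n^2   [not conserved]
(D) 4*a_n + b_n  ->  4*(-2*a_n + 4*b_n) + (3*a_n - 3*b_n) = -5*a_n + 13*b_n   [not conserved]

Only (A) a_n + b_n returns to itself after one step, so it is the conserved quantity.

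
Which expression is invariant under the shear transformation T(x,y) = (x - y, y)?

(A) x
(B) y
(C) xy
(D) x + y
B

Under the shear T(x,y) = (x - y, y):
Substitute the transformed coordinates into each option and compare with the original:
(A) x  ->  (x - y) = x - y   [differs from x: not invariant]
(B) y  ->  (y) = y   [equals y: invariant]
(C) xy  ->  (x - y)(y) = xy - y^2   [differs from xy: not invariant]
(D) x + y  ->  (x - y) + (y) = x   [differs from x + y: not invariant]

Only option (B), y, is unchanged by the transformation.
A horizontal shear moves points parallel to the x-axis, so the y-coordinate (and any function of y alone) is unchanged.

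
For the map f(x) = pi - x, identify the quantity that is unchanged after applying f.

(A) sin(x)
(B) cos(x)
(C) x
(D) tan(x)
A

For f(x) = pi - x:
sin(pi - x) = sin(x), so sine is invariant under this transformation.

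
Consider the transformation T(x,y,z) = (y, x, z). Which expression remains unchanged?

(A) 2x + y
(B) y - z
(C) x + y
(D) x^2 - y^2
C

Apply T(x,y,z) = (y, x, z) to each option, i.e. replace (x, y, z) by the transformed coordinates.
Substitute the transformed coordinates into each option and compare with the original:
(A) 2x + y  ->  2(y) + (x) = x + 2y   [differs from 2x + y: not invariant]
(B) y - z  ->  (x) - (z) = x - z   [differs from y - z: not invariant]
(C) x + y  ->  (y) + (x) = x + y   [equals x + y: invariant]
(D) x^2 - y^2  ->  (y)^2 - (x)^2 = -x^2 + y^2   [differs from x^2 - y^2: not invariant]

Only option (C), x + y, is unchanged by the transformation.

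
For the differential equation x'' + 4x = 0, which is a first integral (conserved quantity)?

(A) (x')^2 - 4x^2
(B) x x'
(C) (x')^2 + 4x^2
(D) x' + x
C

A first integral I satisfies dI/dt = 0 along every solution. Differentiate each option and use the equation of motion:
(A) d/dt[(x')^2 - 4x^2] = 2x'x'' - 8x x' = -16x x', not identically 0
(B) d/dt[x x'] = (x')^2 + x x'' = (x')^2 - 4x^2, not identically 0
(C) d/dt[(x')^2 + 4x^2] = 2x'x'' + 8x x' = 2x'(-4x) + 8x x' = 0
(D) d/dt[x' + x] = x'' + x' = -4x + x', not identically 0

Only (C) has zero time-derivative. So the energy-like quantity (x')^2 + 4x^2 is the first integral.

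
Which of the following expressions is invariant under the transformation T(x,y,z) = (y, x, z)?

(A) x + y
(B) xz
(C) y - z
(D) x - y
A

Apply T(x,y,z) = (y, x, z) to each option, i.e. replace (x, y, z) by the transformed coordinates.
Substitute the transformed coordinates into each option and compare with the original:
(A) x + y  ->  (y) + (x) = x + y   [equals x + y: invariant]
(B) xz  ->  (y)(z) = yz   [differs from xz: not invariant]
(C) y - z  ->  (x) - (z) = x - z   [differs from y - z: not invariant]
(D) x - y  ->  (y) - (x) = -x + y   [differs from x - y: not invariant]

Only option (A), x + y, is unchanged by the transformation.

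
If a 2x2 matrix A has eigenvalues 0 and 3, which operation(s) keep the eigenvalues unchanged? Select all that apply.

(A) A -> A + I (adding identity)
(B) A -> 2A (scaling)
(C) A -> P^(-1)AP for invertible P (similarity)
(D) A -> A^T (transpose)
C and D

Eigenvalues are preserved by:
1. Similarity transformations: A -> P^(-1)AP (same characteristic polynomial)
2. Transpose: A^T has the same eigenvalues as A

Eigenvalues are NOT preserved by:
- Adding identity: eigenvalues become 0+1, 3+1
- Scaling: eigenvalues become 0, 6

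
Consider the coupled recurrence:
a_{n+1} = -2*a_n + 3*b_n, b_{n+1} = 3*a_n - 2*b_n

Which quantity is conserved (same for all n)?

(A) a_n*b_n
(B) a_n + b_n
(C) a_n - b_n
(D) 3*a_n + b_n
B

Replace a_n by a_{n+1} = -2*a_n + 3*b_n and b_n by b_{n+1} = 3*a_n - 2*b_n in each option and simplify:
(A) a_n*b_n  ->  (-2*a_n + 3*b_n)*(3*a_n - 2*b_n) = -6*a_n^2 + 13*a_n*b_n - 6*b_n^2   [not conserved]
(B) a_n + b_n  ->  (-2*a_n + 3*b_n) + (3*a_n - 2*b_n) = a_n + b_n   [conserved]
(C) a_n - b_n  ->  (-2*a_n + 3*b_n) - (3*a_n - 2*b_n) = -5*a_n + 5*b_n   [not conserved]
(D) 3*a_n + b_n  ->  3*(-2*a_n + 3*b_n) + (3*a_n - 2*b_n) = -3*a_n + 7*b_n   [not conserved]

Only (B) a_n + b_n returns to itself after one step, so it is the conserved quantity.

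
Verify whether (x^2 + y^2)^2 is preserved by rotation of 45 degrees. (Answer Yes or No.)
Yes

Applying rotation by 45 degrees: x' = x*cos(45 degrees) - y*sin(45 degrees) = sqrt(2)x/2 - sqrt(2)y/2, y' = x*sin(45 degrees) + y*cos(45 degrees) = sqrt(2)x/2 + sqrt(2)y/2

Substituting into (x^2 + y^2)^2:
((sqrt(2)x/2 - sqrt(2)y/2)^2 + (sqrt(2)x/2 + sqrt(2)y/2)^2)^2
= x^4 + 2x^2y^2 + y^4 = (x^2 + y^2)^2

This equals the original expression (x^2 + y^2)^2, so it IS invariant.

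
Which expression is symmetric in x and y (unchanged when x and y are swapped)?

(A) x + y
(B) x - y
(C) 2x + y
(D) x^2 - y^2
A

A symmetric expression is unchanged when the variables are permuted; here the transformation to test is the swap (x, y) -> (y, x).
Substitute the transformed coordinates into each option and compare with the original:
(A) x + y  ->  (y) + (x) = x + y   [equals x + y: invariant]
(B) x - y  ->  (y) - (x) = -x + y   [differs from x - y: not invariant]
(C) 2x + y  ->  2(y) + (x) = x + 2y   [differs from 2x + y: not invariant]
(D) x^2 - y^2  ->  (y)^2 - (x)^2 = -x^2 + y^2   [differs from x^2 - y^2: not invariant]

Only option (A), x + y, is unchanged by the transformation.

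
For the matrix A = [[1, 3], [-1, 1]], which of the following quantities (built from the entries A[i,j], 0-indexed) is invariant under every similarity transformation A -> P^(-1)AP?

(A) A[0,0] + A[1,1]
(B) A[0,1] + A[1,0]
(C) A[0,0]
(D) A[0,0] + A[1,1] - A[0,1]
A

A[0,0] + A[1,1] is the trace of A. By the cyclic property of the trace, tr(P^(-1)AP) = tr(APP^(-1)) = tr(A), so it is the same for every matrix similar to A.

The other combinations are not similarity invariants. For example, take P = [[2, 1], [1, 1]] (det P = 1), so P^(-1) = [[1, -1], [-1, 2]] and
B = P^(-1)AP = [[6, 4], [-7, -4]].
Evaluating each option on A and on B:
(A) A[0,0] + A[1,1]: 2 for A, 2 for B -> unchanged
(B) A[0,1] + A[1,0]: 2 for A, -3 for B -> changes
(C) A[0,0]: 1 for A, 6 for B -> changes
(D) A[0,0] + A[1,1] - A[0,1]: -1 for A, -2 for B -> changes

Only (A) A[0,0] + A[1,1] = 2 survives (and it does so for every P, not just this one), so it is the invariant.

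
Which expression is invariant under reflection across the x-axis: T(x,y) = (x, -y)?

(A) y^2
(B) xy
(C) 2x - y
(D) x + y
A

The map is reflection across the x-axis: T(x,y) = (x, -y).
Substitute the transformed coordinates into each option and compare with the original:
(A) y^2  ->  (-y)^2 = y^2   [equals y^2: invariant]
(B) xy  ->  (x)(-y) = -xy   [differs from xy: not invariant]
(C) 2x - y  ->  2(x) - (-y) = 2x + y   [differs from 2x - y: not invariant]
(D) x + y  ->  (x) + (-y) = x - y   [differs from x + y: not invariant]

Only option (A), y^2, is unchanged by the transformation.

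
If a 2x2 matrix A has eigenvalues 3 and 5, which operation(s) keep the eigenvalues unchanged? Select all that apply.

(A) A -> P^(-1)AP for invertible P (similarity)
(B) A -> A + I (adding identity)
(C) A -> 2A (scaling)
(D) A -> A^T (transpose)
A and D

Eigenvalues are preserved by:
1. Similarity transformations: A -> P^(-1)AP (same characteristic polynomial)
2. Transpose: A^T has the same eigenvalues as A

Eigenvalues are NOT preserved by:
- Adding identity: eigenvalues become 3+1, 5+1
- Scaling: eigenvalues become 6, 10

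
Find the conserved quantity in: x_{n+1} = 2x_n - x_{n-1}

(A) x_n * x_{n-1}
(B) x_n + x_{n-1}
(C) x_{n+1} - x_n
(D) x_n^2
C

For the recurrence x_{n+1} = 2x_n - x_{n-1}:

If x_{n+1} = 2x_n - x_{n-1}, then:
x_{n+1} - x_n = x_n - x_{n-1}
The first difference is constant throughout the sequence.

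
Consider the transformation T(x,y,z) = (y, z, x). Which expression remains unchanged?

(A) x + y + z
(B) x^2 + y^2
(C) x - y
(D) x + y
A

Apply T(x,y,z) = (y, z, x) to each option, i.e. replace (x, y, z) by the transformed coordinates.
Substitute the transformed coordinates into each option and compare with the original:
(A) x + y + z  ->  (y) + (z) + (x) = x + y + z   [equals x + y + z: invariant]
(B) x^2 + y^2  ->  (y)^2 + (z)^2 = y^2 + z^2   [differs from x^2 + y^2: not invariant]
(C) x - y  ->  (y) - (z) = y - z   [differs from x - y: not invariant]
(D) x + y  ->  (y) + (z) = y + z   [differs from x + y: not invariant]

Only option (A), x + y + z, is unchanged by the transformation.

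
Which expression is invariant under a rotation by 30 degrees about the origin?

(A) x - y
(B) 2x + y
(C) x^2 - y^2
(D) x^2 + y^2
D

A rotation by 30 degrees sends (x, y) to (sqrt(3)x/2 - y/2, x/2 + sqrt(3)y/2).
Substitute the transformed coordinates into each option and compare with the original:
(A) x - y  ->  (sqrt(3)x/2 - y/2) - (x/2 + sqrt(3)y/2) = -x/2 + sqrt(3)x/2 - sqrt(3)y/2 - y/2   [differs from x - y: not invariant]
(B) 2x + y  ->  2(sqrt(3)x/2 - y/2) + (x/2 + sqrt(3)y/2) = x/2 + sqrt(3)x - y + sqrt(3)y/2   [differs from 2x + y: not invariant]
(C) x^2 - y^2  ->  (sqrt(3)x/2 - y/2)^2 - (x/2 + sqrt(3)y/2)^2 = x^2/2 - sqrt(3)xy - y^2/2   [differs from x^2 - y^2: not invariant]
(D) x^2 + y^2  ->  (sqrt(3)x/2 - y/2)^2 + (x/2 + sqrt(3)y/2)^2 = x^2 + y^2   [equals x^2 + y^2: invariant]

Only option (D), x^2 + y^2, is unchanged by the transformation.
Geometrically, x^2 + y^2 is the squared distance from the origin, which every rotation about the origin preserves.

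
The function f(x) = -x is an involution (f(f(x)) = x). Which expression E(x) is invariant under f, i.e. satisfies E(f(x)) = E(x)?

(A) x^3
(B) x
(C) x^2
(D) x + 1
C

Replace x by f(x) = -x in each option and simplify. As a quick numerical cross-check, also compare E(5) with E(f(5)) = E(-5).

(A) x^3  ->  (-x)^3 = -x^3; check: E(5) = 125 but E(-5) = -125.   [not invariant]
(B) x  ->  (-x) = -x; check: E(5) = 5 but E(-5) = -5.   [not invariant]
(C) x^2  ->  (-x)^2, which simplifies back to x^2; check: E(5) = 25, E(-5) = 25.   [invariant]
(D) x + 1  ->  (-x) + 1 = 1 - x; check: E(5) = 6 but E(-5) = -4.   [not invariant]

Only (C) is unchanged. E is symmetric under swapping x with f(x) = -x, which is exactly what an involution does.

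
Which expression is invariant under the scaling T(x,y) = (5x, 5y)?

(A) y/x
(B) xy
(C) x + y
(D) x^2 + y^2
A

Under the uniform scaling T(x,y) = (5x, 5y):
Substitute the transformed coordinates into each option and compare with the original:
(A) y/x  ->  (5y)/(5x) = y/x   [equals y/x: invariant]
(B) xy  ->  (5x)(5y) = 25xy   [differs from xy: not invariant]
(C) x + y  ->  (5x) + (5y) = 5x + 5y   [differs from x + y: not invariant]
(D) x^2 + y^2  ->  (5x)^2 + (5y)^2 = 25x^2 + 25y^2   [differs from x^2 + y^2: not invariant]

Only option (A), y/x, is unchanged by the transformation.
The common factor 5 cancels in a ratio of coordinates, while sums, products and sums of squares pick up factors of 5 or 25.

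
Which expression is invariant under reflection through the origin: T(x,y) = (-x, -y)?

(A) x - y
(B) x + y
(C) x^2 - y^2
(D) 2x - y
C

The map is reflection through the origin: T(x,y) = (-x, -y).
Substitute the transformed coordinates into each option and compare with the original:
(A) x - y  ->  (-x) - (-y) = -x + y   [differs from x - y: not invariant]
(B) x + y  ->  (-x) + (-y) = -x - y   [differs from x + y: not invariant]
(C) x^2 - y^2  ->  (-x)^2 - (-y)^2 = x^2 - y^2   [equals x^2 - y^2: invariant]
(D) 2x - y  ->  2(-x) - (-y) = -2x + y   [differs from 2x - y: not invariant]

Only option (C), x^2 - y^2, is unchanged by the transformation.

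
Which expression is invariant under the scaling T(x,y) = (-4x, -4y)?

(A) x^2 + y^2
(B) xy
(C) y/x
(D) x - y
C

Under the uniform scaling T(x,y) = (-4x, -4y):
Substitute the transformed coordinates into each option and compare with the original:
(A) x^2 + y^2  ->  (-4x)^2 + (-4y)^2 = 16x^2 + 16y^2   [differs from x^2 + y^2: not invariant]
(B) xy  ->  (-4x)(-4y) = 16xy   [differs from xy: not invariant]
(C) y/x  ->  (-4y)/(-4x) = y/x   [equals y/x: invariant]
(D) x - y  ->  (-4x) - (-4y) = -4x + 4y   [differs from x - y: not invariant]

Only option (C), y/x, is unchanged by the transformation.
The common factor -4 cancels in a ratio of coordinates, while sums, products and sums of squares pick up factors of -4 or 16.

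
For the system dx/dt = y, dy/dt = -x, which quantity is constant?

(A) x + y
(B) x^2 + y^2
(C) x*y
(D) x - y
B

A first integral I satisfies dI/dt = 0 along every solution. Differentiate each option and use the equation of motion:
(A) d/dt[x + y] = y + (-x) = y - x, not identically 0
(B) d/dt[x^2 + y^2] = 2x*dx/dt + 2y*dy/dt = 2x*y + 2y*(-x) = 0
(C) d/dt[x*y] = (dx/dt)y + x(dy/dt) = y^2 - x^2, not identically 0
(D) d/dt[x - y] = y - (-x) = x + y, not identically 0

Only (B) has zero time-derivative. So x^2 + y^2 (the squared radius; trajectories are circles) is the conserved quantity.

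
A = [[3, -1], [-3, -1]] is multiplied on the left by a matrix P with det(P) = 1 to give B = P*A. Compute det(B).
-6

By the multiplicative property of determinants, det(B) = det(P*A) = det(P) * det(A) = det(A),
so the determinant is invariant under multiplication by any determinant-1 matrix; we just need det(A).

det(A) = (3)(-1) - (-1)(-3) = -3 - 3 = -6

Therefore det(B) = 1 * (-6) = -6.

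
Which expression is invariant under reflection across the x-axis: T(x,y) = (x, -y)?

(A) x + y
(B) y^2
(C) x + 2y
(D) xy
B

The map is reflection across the x-axis: T(x,y) = (x, -y).
Substitute the transformed coordinates into each option and compare with the original:
(A) x + y  ->  (x) + (-y) = x - y   [differs from x + y: not invariant]
(B) y^2  ->  (-y)^2 = y^2   [equals y^2: invariant]
(C) x + 2y  ->  (x) + 2(-y) = x - 2y   [differs from x + 2y: not invariant]
(D) xy  ->  (x)(-y) = -xy   [differs from xy: not invariant]

Only option (B), y^2, is unchanged by the transformation.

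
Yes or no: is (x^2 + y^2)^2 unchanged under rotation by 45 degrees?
Yes

Applying rotation by 45 degrees: x' = x*cos(45 degrees) - y*sin(45 degrees) = sqrt(2)x/2 - sqrt(2)y/2, y' = x*sin(45 degrees) + y*cos(45 degrees) = sqrt(2)x/2 + sqrt(2)y/2

Substituting into (x^2 + y^2)^2:
((sqrt(2)x/2 - sqrt(2)y/2)^2 + (sqrt(2)x/2 + sqrt(2)y/2)^2)^2
= x^4 + 2x^2y^2 + y^4 = (x^2 + y^2)^2

This equals the original expression (x^2 + y^2)^2, so it IS invariant.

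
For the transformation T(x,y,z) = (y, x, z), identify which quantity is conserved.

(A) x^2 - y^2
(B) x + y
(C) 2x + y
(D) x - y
B

Apply T(x,y,z) = (y, x, z) to each option, i.e. replace (x, y, z) by the transformed coordinates.
Substitute the transformed coordinates into each option and compare with the original:
(A) x^2 - y^2  ->  (y)^2 - (x)^2 = -x^2 + y^2   [differs from x^2 - y^2: not invariant]
(B) x + y  ->  (y) + (x) = x + y   [equals x + y: invariant]
(C) 2x + y  ->  2(y) + (x) = x + 2y   [differs from 2x + y: not invariant]
(D) x - y  ->  (y) - (x) = -x + y   [differs from x - y: not invariant]

Only option (B), x + y, is unchanged by the transformation.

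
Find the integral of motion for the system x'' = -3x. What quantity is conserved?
E = (x')^2 + 3x^2

Multiply the equation by x':
x' * x'' = -3x * x'
The left side is d/dt[(x')^2/2] and the right side is d/dt[-3x^2/2], so
d/dt[(x')^2/2 + 3x^2/2] = 0, i.e. (x')^2/2 + 3x^2/2 = constant.
Multiplying by 2, the integral of motion is E = (x')^2 + 3x^2.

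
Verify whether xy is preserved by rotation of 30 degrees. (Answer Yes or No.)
No

Applying rotation by 30 degrees: x' = x*cos(30 degrees) - y*sin(30 degrees) = sqrt(3)x/2 - y/2, y' = x*sin(30 degrees) + y*cos(30 degrees) = x/2 + sqrt(3)y/2

Substituting into xy:
(sqrt(3)x/2 - y/2)(x/2 + sqrt(3)y/2)
= sqrt(3)x^2/4 + xy/2 - sqrt(3)y^2/4

This differs from the original expression xy, so it is NOT invariant.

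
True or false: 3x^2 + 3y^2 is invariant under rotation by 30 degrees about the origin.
True

Applying rotation by 30 degrees: x' = x*cos(30 degrees) - y*sin(30 degrees) = sqrt(3)x/2 - y/2, y' = x*sin(30 degrees) + y*cos(30 degrees) = x/2 + sqrt(3)y/2

Substituting into 3x^2 + 3y^2:
3(sqrt(3)x/2 - y/2)^2 + 3(x/2 + sqrt(3)y/2)^2
= 3x^2 + 3y^2

This equals the original expression 3x^2 + 3y^2, so it IS invariant.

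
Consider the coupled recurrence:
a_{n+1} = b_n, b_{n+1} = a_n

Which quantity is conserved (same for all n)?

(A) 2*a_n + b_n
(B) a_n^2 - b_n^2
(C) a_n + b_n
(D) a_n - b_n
C

Replace a_n by a_{n+1} = b_n and b_n by b_{n+1} = a_n in each option and simplify:
(A) 2*a_n + b_n  ->  2*(b_n) + (a_n) = a_n + 2*b_n   [not conserved]
(B) a_n^2 - b_n^2  ->  (b_n)^2 - (a_n)^2 = -a_n^2 + b_n^2   [not conserved]
(C) a_n + b_n  ->  (b_n) + (a_n) = a_n + b_n   [conserved]
(D) a_n - b_n  ->  (b_n) - (a_n) = -a_n + b_n   [not conserved]

Only (C) a_n + b_n returns to itself after one step, so it is the conserved quantity.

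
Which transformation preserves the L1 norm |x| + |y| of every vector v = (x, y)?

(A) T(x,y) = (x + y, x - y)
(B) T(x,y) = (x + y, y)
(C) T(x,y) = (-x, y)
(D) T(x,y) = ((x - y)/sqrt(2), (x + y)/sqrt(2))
C

A transformation preserves a norm if ||T(v)|| = ||v|| for every v; a single vector where the norm changes rules an option out.

(A) T(x,y) = (x + y, x - y): v = (1, 0) has norm |1| + |0| = 1, but T(v) = (1, 1) has norm 2 -- not preserved.
(B) T(x,y) = (x + y, y): v = (0, 1) has norm |0| + |1| = 1, but T(v) = (1, 1) has norm 2 -- not preserved.
(C) T(x,y) = (-x, y): preserves the norm -- it only permutes the coordinates and/or flips signs, which leaves |x| + |y| unchanged.
(D) T(x,y) = ((x - y)/sqrt(2), (x + y)/sqrt(2)): v = (1, 0) has norm |1| + |0| = 1, but T(v) = (sqrt(2)/2, sqrt(2)/2) has norm sqrt(2) -- not preserved.

Therefore the answer is (C).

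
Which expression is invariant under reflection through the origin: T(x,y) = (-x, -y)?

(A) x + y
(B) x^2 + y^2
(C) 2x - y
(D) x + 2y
B

The map is reflection through the origin: T(x,y) = (-x, -y).
Substitute the transformed coordinates into each option and compare with the original:
(A) x + y  ->  (-x) + (-y) = -x - y   [differs from x + y: not invariant]
(B) x^2 + y^2  ->  (-x)^2 + (-y)^2 = x^2 + y^2   [equals x^2 + y^2: invariant]
(C) 2x - y  ->  2(-x) - (-y) = -2x + y   [differs from 2x - y: not invariant]
(D) x + 2y  ->  (-x) + 2(-y) = -x - 2y   [differs from x + 2y: not invariant]

Only option (B), x^2 + y^2, is unchanged by the transformation.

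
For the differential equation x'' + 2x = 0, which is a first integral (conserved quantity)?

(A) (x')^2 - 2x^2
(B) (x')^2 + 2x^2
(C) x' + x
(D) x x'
B

A first integral I satisfies dI/dt = 0 along every solution. Differentiate each option and use the equation of motion:
(A) d/dt[(x')^2 - 2x^2] = 2x'x'' - 4x x' = -8x x', not identically 0
(B) d/dt[(x')^2 + 2x^2] = 2x'x'' + 4x x' = 2x'(-2x) + 4x x' = 0
(C) d/dt[x' + x] = x'' + x' = -2x + x', not identically 0
(D) d/dt[x x'] = (x')^2 + x x'' = (x')^2 - 2x^2, not identically 0

Only (B) has zero time-derivative. So the energy-like quantity (x')^2 + 2x^2 is the first integral.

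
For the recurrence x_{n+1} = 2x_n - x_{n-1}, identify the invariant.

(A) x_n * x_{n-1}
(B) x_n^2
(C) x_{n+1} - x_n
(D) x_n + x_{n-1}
C

For the recurrence x_{n+1} = 2x_n - x_{n-1}:

If x_{n+1} = 2x_n - x_{n-1}, then:
x_{n+1} - x_n = x_n - x_{n-1}
The first difference is constant throughout the sequence.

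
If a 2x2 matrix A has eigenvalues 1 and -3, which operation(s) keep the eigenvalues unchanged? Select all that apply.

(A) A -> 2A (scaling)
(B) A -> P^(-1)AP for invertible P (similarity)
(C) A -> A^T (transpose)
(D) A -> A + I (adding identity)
B and C

Eigenvalues are preserved by:
1. Similarity transformations: A -> P^(-1)AP (same characteristic polynomial)
2. Transpose: A^T has the same eigenvalues as A

Eigenvalues are NOT preserved by:
- Adding identity: eigenvalues become 1+1, -3+1
- Scaling: eigenvalues become 2, -6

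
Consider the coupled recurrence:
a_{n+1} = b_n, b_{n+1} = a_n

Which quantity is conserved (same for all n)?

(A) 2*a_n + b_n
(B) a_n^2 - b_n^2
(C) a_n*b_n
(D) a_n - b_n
C

Replace a_n by a_{n+1} = b_n and b_n by b_{n+1} = a_n in each option and simplify:
(A) 2*a_n + b_n  ->  2*(b_n) + (a_n) = a_n + 2*b_n   [not conserved]
(B) a_n^2 - b_n^2  ->  (b_n)^2 - (a_n)^2 = -a_n^2 + b_n^2   [not conserved]
(C) a_n*b_n  ->  (b_n)*(a_n) = a_n*b_n   [conserved]
(D) a_n - b_n  ->  (b_n) - (a_n) = -a_n + b_n   [not conserved]

Only (C) a_n*b_n returns to itself after one step, so it is the conserved quantity.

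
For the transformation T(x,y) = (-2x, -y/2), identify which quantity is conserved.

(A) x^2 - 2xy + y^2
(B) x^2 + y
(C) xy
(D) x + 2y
C

An expression E(x,y) is invariant under T if E(T(x,y)) = E(x,y). Here T(x,y) = (-2x, -y/2).
Substitute the transformed coordinates into each option and compare with the original:
(A) x^2 - 2xy + y^2  ->  (-2x)^2 - 2(-2x)(-y/2) + (-y/2)^2 = 4x^2 - 2xy + y^2/4   [differs from x^2 - 2xy + y^2: not invariant]
(B) x^2 + y  ->  (-2x)^2 + (-y/2) = 4x^2 - y/2   [differs from x^2 + y: not invariant]
(C) xy  ->  (-2x)(-y/2) = xy   [equals xy: invariant]
(D) x + 2y  ->  (-2x) + 2(-y/2) = -2x - y   [differs from x + 2y: not invariant]

Only option (C), xy, is unchanged by the transformation.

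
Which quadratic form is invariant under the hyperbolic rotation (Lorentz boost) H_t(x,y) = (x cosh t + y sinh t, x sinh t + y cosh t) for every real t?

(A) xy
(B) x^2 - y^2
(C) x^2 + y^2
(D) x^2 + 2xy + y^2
B

Write x' = x cosh t + y sinh t, y' = x sinh t + y cosh t and substitute into each option:
(A) xy: (x cosh t + y sinh t)(x sinh t + y cosh t) = xy(cosh^2 t + sinh^2 t) + (x^2 + y^2) sinh t cosh t = xy cosh 2t + (x^2 + y^2)(sinh 2t)/2   [not invariant for t != 0]
(B) x^2 - y^2: (x cosh t + y sinh t)^2 - (x sinh t + y cosh t)^2 = x^2(cosh^2 t - sinh^2 t) + 2xy(cosh t sinh t - sinh t cosh t) + y^2(sinh^2 t - cosh^2 t) = x^2 - y^2   [invariant, using cosh^2 t - sinh^2 t = 1]
(C) x^2 + y^2: (x cosh t + y sinh t)^2 + (x sinh t + y cosh t)^2 = (x^2 + y^2)(cosh^2 t + sinh^2 t) + 4xy sinh t cosh t = (x^2 + y^2) cosh 2t + 2xy sinh 2t   [not invariant for t != 0]
(D) x^2 + 2xy + y^2: (x' + y')^2 with x' + y' = (x + y)(cosh t + sinh t) = (x + y)e^t, so it becomes (x + y)^2 e^(2t)   [not invariant for t != 0]

Only (B) x^2 - y^2 is unchanged; it is the Minkowski form preserved by Lorentz boosts, just as x^2 + y^2 is preserved by ordinary rotations.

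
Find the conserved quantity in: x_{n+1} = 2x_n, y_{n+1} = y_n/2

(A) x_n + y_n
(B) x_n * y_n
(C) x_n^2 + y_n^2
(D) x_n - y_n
B

For the recurrence x_{n+1} = 2x_n, y_{n+1} = y_n/2:

x_{n+1} * y_{n+1} = (2x_n) * (y_n/2) = x_n * y_n
The product is conserved.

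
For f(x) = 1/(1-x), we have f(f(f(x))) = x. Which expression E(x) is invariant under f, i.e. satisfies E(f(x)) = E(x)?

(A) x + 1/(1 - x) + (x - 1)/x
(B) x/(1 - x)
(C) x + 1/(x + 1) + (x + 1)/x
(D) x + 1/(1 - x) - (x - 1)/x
A

Replace x by f(x) = 1/(1 - x) in each option and simplify. As a quick numerical cross-check, also compare E(3) with E(f(3)) = E(-1/2).

(A) x + 1/(1 - x) + (x - 1)/x  ->  (1/(1 - x)) + 1/(1 - (1/(1 - x))) + ((1/(1 - x)) - 1)/(1/(1 - x)), which simplifies back to x + 1/(1 - x) + (x - 1)/x; check: E(3) = 19/6, E(-1/2) = 19/6.   [invariant]
(B) x/(1 - x)  ->  (1/(1 - x))/(1 - (1/(1 - x))) = -1/x; check: E(3) = -3/2 but E(-1/2) = -1/3.   [not invariant]
(C) x + 1/(x + 1) + (x + 1)/x  ->  (1/(1 - x)) + 1/((1/(1 - x)) + 1) + ((1/(1 - x)) + 1)/(1/(1 - x)) = (-x^3 + 6x^2 - 11x + 7)/(x^2 - 3x + 2); check: E(3) = 55/12 but E(-1/2) = 1/2.   [not invariant]
(D) x + 1/(1 - x) - (x - 1)/x  ->  (1/(1 - x)) + 1/(1 - (1/(1 - x))) - ((1/(1 - x)) - 1)/(1/(1 - x)) = (x^2(1 - x) - x + (x - 1)^2)/(x(x - 1)); check: E(3) = 11/6 but E(-1/2) = -17/6.   [not invariant]

Only (A) is unchanged. Indeed f(f(x)) = 1/(1 - 1/(1-x)) = (1-x)/(-x) = (x-1)/x, so E(x) = x + f(x) + f(f(x)) is the sum over the whole 3-cycle; applying f just permutes the three terms cyclically (x -> f(x) -> f(f(x)) -> x), leaving the sum unchanged.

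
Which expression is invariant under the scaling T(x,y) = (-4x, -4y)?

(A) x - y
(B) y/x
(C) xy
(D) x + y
B

Under the uniform scaling T(x,y) = (-4x, -4y):
Substitute the transformed coordinates into each option and compare with the original:
(A) x - y  ->  (-4x) - (-4y) = -4x + 4y   [differs from x - y: not invariant]
(B) y/x  ->  (-4y)/(-4x) = y/x   [equals y/x: invariant]
(C) xy  ->  (-4x)(-4y) = 16xy   [differs from xy: not invariant]
(D) x + y  ->  (-4x) + (-4y) = -4x - 4y   [differs from x + y: not invariant]

Only option (B), y/x, is unchanged by the transformation.
The common factor -4 cancels in a ratio of coordinates, while sums, products and sums of squares pick up factors of -4 or 16.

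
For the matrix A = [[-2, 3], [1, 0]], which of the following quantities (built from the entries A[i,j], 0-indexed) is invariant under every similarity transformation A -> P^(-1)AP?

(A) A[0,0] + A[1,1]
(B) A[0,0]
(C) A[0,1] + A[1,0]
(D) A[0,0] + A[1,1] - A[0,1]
A

A[0,0] + A[1,1] is the trace of A. By the cyclic property of the trace, tr(P^(-1)AP) = tr(APP^(-1)) = tr(A), so it is the same for every matrix similar to A.

The other combinations are not similarity invariants. For example, take P = [[1, -1], [0, 1]] (det P = 1), so P^(-1) = [[1, 1], [0, 1]] and
B = P^(-1)AP = [[-1, 4], [1, -1]].
Evaluating each option on A and on B:
(A) A[0,0] + A[1,1]: -2 for A, -2 for B -> unchanged
(B) A[0,0]: -2 for A, -1 for B -> changes
(C) A[0,1] + A[1,0]: 4 for A, 5 for B -> changes
(D) A[0,0] + A[1,1] - A[0,1]: -5 for A, -6 for B -> changes

Only (A) A[0,0] + A[1,1] = -2 survives (and it does so for every P, not just this one), so it is the invariant.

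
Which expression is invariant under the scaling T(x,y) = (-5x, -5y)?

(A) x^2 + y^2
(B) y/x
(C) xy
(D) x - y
B

Under the uniform scaling T(x,y) = (-5x, -5y):
Substitute the transformed coordinates into each option and compare with the original:
(A) x^2 + y^2  ->  (-5x)^2 + (-5y)^2 = 25x^2 + 25y^2   [differs from x^2 + y^2: not invariant]
(B) y/x  ->  (-5y)/(-5x) = y/x   [equals y/x: invariant]
(C) xy  ->  (-5x)(-5y) = 25xy   [differs from xy: not invariant]
(D) x - y  ->  (-5x) - (-5y) = -5x + 5y   [differs from x - y: not invariant]

Only option (B), y/x, is unchanged by the transformation.
The common factor -5 cancels in a ratio of coordinates, while sums, products and sums of squares pick up factors of -5 or 25.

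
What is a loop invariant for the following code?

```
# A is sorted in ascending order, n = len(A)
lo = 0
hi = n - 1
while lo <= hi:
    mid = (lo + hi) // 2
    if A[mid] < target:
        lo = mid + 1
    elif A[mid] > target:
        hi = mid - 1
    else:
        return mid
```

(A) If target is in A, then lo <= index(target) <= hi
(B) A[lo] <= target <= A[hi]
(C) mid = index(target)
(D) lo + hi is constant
A

A loop invariant must hold before the first iteration and be re-established by every execution of the body.

(A) If target is in A, then lo <= index(target) <= hi: Before the loop [lo, hi] = [0, n-1] covers every index. When A[mid] < target, sortedness puts target strictly to the right of mid, so setting lo = mid + 1 keeps index(target) in [lo, hi]; symmetrically for hi = mid - 1. Hence 'if target is in A then lo <= index(target) <= hi' holds after every iteration, and when lo > hi it proves target is absent.

The other options fail:
(B) A[lo] <= target <= A[hi]: fails when target is not in A (e.g. target < A[0] already violates it before the loop), so it is not maintained in general.
(C) mid = index(target): mid is just the current probe; it equals index(target) only on the iteration that returns.
(D) lo + hi is constant: each iteration moves exactly one of lo, hi, so lo + hi changes (e.g. 0 + (n-1) becomes (mid+1) + (n-1)).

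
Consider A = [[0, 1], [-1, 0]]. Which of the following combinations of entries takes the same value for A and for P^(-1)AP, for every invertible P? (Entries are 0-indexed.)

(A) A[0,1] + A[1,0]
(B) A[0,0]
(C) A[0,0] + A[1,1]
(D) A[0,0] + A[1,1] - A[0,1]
C

A[0,0] + A[1,1] is the trace of A. By the cyclic property of the trace, tr(P^(-1)AP) = tr(APP^(-1)) = tr(A), so it is the same for every matrix similar to A.

The other combinations are not similarity invariants. For example, take P = [[1, -1], [0, 1]] (det P = 1), so P^(-1) = [[1, 1], [0, 1]] and
B = P^(-1)AP = [[-1, 2], [-1, 1]].
Evaluating each option on A and on B:
(A) A[0,1] + A[1,0]: 0 for A, 1 for B -> changes
(B) A[0,0]: 0 for A, -1 for B -> changes
(C) A[0,0] + A[1,1]: 0 for A, 0 for B -> unchanged
(D) A[0,0] + A[1,1] - A[0,1]: -1 for A, -2 for B -> changes

Only (C) A[0,0] + A[1,1] = 0 survives (and it does so for every P, not just this one), so it is the invariant.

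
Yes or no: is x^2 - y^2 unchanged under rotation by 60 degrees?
No

Applying rotation by 60 degrees: x' = x*cos(60 degrees) - y*sin(60 degrees) = x/2 - sqrt(3)y/2, y' = x*sin(60 degrees) + y*cos(60 degrees) = sqrt(3)x/2 + y/2

Substituting into x^2 - y^2:
(x/2 - sqrt(3)y/2)^2 - (sqrt(3)x/2 + y/2)^2
= -x^2/2 - sqrt(3)xy + y^2/2

This differs from the original expression x^2 - y^2, so it is NOT invariant.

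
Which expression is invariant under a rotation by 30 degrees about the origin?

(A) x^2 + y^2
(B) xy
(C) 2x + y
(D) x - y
A

A rotation by 30 degrees sends (x, y) to (sqrt(3)x/2 - y/2, x/2 + sqrt(3)y/2).
Substitute the transformed coordinates into each option and compare with the original:
(A) x^2 + y^2  ->  (sqrt(3)x/2 - y/2)^2 + (x/2 + sqrt(3)y/2)^2 = x^2 + y^2   [equals x^2 + y^2: invariant]
(B) xy  ->  (sqrt(3)x/2 - y/2)(x/2 + sqrt(3)y/2) = sqrt(3)x^2/4 + xy/2 - sqrt(3)y^2/4   [differs from xy: not invariant]
(C) 2x + y  ->  2(sqrt(3)x/2 - y/2) + (x/2 + sqrt(3)y/2) = x/2 + sqrt(3)x - y + sqrt(3)y/2   [differs from 2x + y: not invariant]
(D) x - y  ->  (sqrt(3)x/2 - y/2) - (x/2 + sqrt(3)y/2) = -x/2 + sqrt(3)x/2 - sqrt(3)y/2 - y/2   [differs from x - y: not invariant]

Only option (A), x^2 + y^2, is unchanged by the transformation.
Geometrically, x^2 + y^2 is the squared distance from the origin, which every rotation about the origin preserves.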